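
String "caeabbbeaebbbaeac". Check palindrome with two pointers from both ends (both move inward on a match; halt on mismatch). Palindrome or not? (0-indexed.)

[0,16] 'c'=='c' → l++,r--
[1,15] 'a'=='a' → l++,r--
[2,14] 'e'=='e' → l++,r--
[3,13] 'a'=='a' → l++,r--
[4,12] 'b'=='b' → l++,r--
[5,11] 'b'=='b' → l++,r--
[6,10] 'b'=='b' → l++,r--
[7,9] 'e'=='e' → l++,r--

palindrome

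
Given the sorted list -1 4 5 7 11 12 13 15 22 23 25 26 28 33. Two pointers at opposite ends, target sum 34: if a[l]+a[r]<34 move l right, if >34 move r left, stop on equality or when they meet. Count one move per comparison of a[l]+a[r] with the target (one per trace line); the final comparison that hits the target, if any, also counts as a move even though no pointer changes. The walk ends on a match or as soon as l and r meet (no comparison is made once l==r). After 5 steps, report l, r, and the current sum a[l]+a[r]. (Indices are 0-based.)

l=3, r=11, sum=33

[0,13] -1+33=32 <34 → l++
[1,13] 4+33=37 >34 → r--
[1,12] 4+28=32 <34 → l++
[2,12] 5+28=33 <34 → l++
[3,12] 7+28=35 >34 → r--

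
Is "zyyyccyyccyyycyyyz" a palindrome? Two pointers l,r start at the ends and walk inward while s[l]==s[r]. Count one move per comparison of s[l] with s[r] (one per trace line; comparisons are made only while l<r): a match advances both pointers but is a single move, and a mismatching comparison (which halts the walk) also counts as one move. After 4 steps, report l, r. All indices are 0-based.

l=0 r=17: 'z'=='z', l++,r--
l=1 r=16: 'y'=='y', l++,r--
l=2 r=15: 'y'=='y', l++,r--
l=3 r=14: 'y'=='y', l++,r--

l=4, r=13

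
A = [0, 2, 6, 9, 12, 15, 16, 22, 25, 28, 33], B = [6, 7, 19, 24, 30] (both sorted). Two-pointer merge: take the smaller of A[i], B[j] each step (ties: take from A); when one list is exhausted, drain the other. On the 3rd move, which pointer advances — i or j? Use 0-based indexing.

i

i=0 j=0: A[i]=0<=B[j]=6 take 0, i++
i=1 j=0: A[i]=2<=B[j]=6 take 2, i++
i=2 j=0: A[i]=6<=B[j]=6 take 6, i++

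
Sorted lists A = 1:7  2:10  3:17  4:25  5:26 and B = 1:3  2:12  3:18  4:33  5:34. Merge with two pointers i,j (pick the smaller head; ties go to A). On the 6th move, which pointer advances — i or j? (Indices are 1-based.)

j

i=1 j=1: A[i]=7>B[j]=3 take 3, j++
i=1 j=2: A[i]=7<=B[j]=12 take 7, i++
i=2 j=2: A[i]=10<=B[j]=12 take 10, i++
i=3 j=2: A[i]=17>B[j]=12 take 12, j++
i=3 j=3: A[i]=17<=B[j]=18 take 17, i++
i=4 j=3: A[i]=25>B[j]=18 take 18, j++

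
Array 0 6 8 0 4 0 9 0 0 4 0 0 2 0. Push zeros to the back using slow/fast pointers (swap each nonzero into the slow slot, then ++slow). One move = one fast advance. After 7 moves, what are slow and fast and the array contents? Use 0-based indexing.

slow=0 fast=0: a[fast]=0, fast++
slow=0 fast=1: a[fast]=6≠0 swap→a[0]=6, slow++,fast++
slow=1 fast=2: a[fast]=8≠0 swap→a[1]=8, slow++,fast++
slow=2 fast=3: a[fast]=0, fast++
slow=2 fast=4: a[fast]=4≠0 swap→a[2]=4, slow++,fast++
slow=3 fast=5: a[fast]=0, fast++
slow=3 fast=6: a[fast]=9≠0 swap→a[3]=9, slow++,fast++

slow=4, fast=7, a=[6, 8, 4, 9, 0, 0, 0, 0, 0, 4, 0, 0, 2, 0]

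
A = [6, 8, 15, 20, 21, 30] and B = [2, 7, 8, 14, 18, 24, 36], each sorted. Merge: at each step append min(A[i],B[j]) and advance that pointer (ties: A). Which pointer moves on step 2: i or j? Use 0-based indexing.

i=0 j=0: A[i]=6>B[j]=2 take 2, j++
i=0 j=1: A[i]=6<=B[j]=7 take 6, i++

i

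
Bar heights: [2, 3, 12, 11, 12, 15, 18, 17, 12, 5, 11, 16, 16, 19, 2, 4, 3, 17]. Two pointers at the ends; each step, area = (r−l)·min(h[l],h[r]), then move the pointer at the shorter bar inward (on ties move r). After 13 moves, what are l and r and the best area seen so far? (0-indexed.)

l=9, r=13, best area=187

[0,17] min(2,17)*17=34 best=34 * → l++
[1,17] min(3,17)*16=48 best=48 * → l++
[2,17] min(12,17)*15=180 best=180 * → l++
[3,17] min(11,17)*14=154 best=180 → l++
[4,17] min(12,17)*13=156 best=180 → l++
[5,17] min(15,17)*12=180 best=180 → l++
[6,17] min(18,17)*11=187 best=187 * → r--
[6,16] min(18,3)*10=30 best=187 → r--
[6,15] min(18,4)*9=36 best=187 → r--
[6,14] min(18,2)*8=16 best=187 → r--
[6,13] min(18,19)*7=126 best=187 → l++
[7,13] min(17,19)*6=102 best=187 → l++
[8,13] min(12,19)*5=60 best=187 → l++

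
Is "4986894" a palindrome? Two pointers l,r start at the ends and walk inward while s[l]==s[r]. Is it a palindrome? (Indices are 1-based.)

l=1 r=7: '4'=='4', l++,r--
l=2 r=6: '9'=='9', l++,r--
l=3 r=5: '8'=='8', l++,r--

palindrome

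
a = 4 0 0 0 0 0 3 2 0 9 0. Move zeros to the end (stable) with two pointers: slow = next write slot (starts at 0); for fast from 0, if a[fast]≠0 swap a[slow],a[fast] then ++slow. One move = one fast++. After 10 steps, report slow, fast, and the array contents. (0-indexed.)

slow=4, fast=10, a=[4, 3, 2, 9, 0, 0, 0, 0, 0, 0, 0]

(s=0,f=0) a[fast]=4≠0 swap→a[0]=4 → slow++,fast++
(s=1,f=1) a[fast]=0 → fast++
(s=1,f=2) a[fast]=0 → fast++
(s=1,f=3) a[fast]=0 → fast++
(s=1,f=4) a[fast]=0 → fast++
(s=1,f=5) a[fast]=0 → fast++
(s=1,f=6) a[fast]=3≠0 swap→a[1]=3 → slow++,fast++
(s=2,f=7) a[fast]=2≠0 swap→a[2]=2 → slow++,fast++
(s=3,f=8) a[fast]=0 → fast++
(s=3,f=9) a[fast]=9≠0 swap→a[3]=9 → slow++,fast++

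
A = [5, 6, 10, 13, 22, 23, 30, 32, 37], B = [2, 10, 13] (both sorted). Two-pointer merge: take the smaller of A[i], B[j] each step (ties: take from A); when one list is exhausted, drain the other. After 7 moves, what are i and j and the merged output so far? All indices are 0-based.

i=0 j=0: A[i]=5>B[j]=2 take 2, j++
i=0 j=1: A[i]=5<=B[j]=10 take 5, i++
i=1 j=1: A[i]=6<=B[j]=10 take 6, i++
i=2 j=1: A[i]=10<=B[j]=10 take 10, i++
i=3 j=1: A[i]=13>B[j]=10 take 10, j++
i=3 j=2: A[i]=13<=B[j]=13 take 13, i++
i=4 j=2: A[i]=22>B[j]=13 take 13, j++

i=4, j=3, merged so far=[2, 5, 6, 10, 10, 13, 13]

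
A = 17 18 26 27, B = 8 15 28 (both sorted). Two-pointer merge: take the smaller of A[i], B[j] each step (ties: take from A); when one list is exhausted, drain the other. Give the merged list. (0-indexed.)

[8, 15, 17, 18, 26, 27, 28]

[i=0,j=0] A[i]=17>B[j]=8 take 8 → j++
[i=0,j=1] A[i]=17>B[j]=15 take 15 → j++
[i=0,j=2] A[i]=17<=B[j]=28 take 17 → i++
[i=1,j=2] A[i]=18<=B[j]=28 take 18 → i++
[i=2,j=2] A[i]=26<=B[j]=28 take 26 → i++
[i=3,j=2] A[i]=27<=B[j]=28 take 27 → i++
[i=4,j=2] A done, take B[j]=28 → j++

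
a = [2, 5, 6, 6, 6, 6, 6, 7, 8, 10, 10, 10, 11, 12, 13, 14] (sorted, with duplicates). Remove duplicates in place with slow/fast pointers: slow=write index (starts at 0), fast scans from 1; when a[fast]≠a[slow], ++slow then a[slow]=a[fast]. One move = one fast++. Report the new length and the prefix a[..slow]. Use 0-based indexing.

slow=0 fast=1: a[fast]=5≠a[slow]=2 write a[1]=5, slow++,fast++
slow=1 fast=2: a[fast]=6≠a[slow]=5 write a[2]=6, slow++,fast++
slow=2 fast=3: a[fast]=6=a[slow] dup, fast++
slow=2 fast=4: a[fast]=6=a[slow] dup, fast++
slow=2 fast=5: a[fast]=6=a[slow] dup, fast++
slow=2 fast=6: a[fast]=6=a[slow] dup, fast++
slow=2 fast=7: a[fast]=7≠a[slow]=6 write a[3]=7, slow++,fast++
slow=3 fast=8: a[fast]=8≠a[slow]=7 write a[4]=8, slow++,fast++
slow=4 fast=9: a[fast]=10≠a[slow]=8 write a[5]=10, slow++,fast++
slow=5 fast=10: a[fast]=10=a[slow] dup, fast++
slow=5 fast=11: a[fast]=10=a[slow] dup, fast++
slow=5 fast=12: a[fast]=11≠a[slow]=10 write a[6]=11, slow++,fast++
slow=6 fast=13: a[fast]=12≠a[slow]=11 write a[7]=12, slow++,fast++
slow=7 fast=14: a[fast]=13≠a[slow]=12 write a[8]=13, slow++,fast++
slow=8 fast=15: a[fast]=14≠a[slow]=13 write a[9]=14, slow++,fast++

length 10; prefix = [2, 5, 6, 7, 8, 10, 11, 12, 13, 14]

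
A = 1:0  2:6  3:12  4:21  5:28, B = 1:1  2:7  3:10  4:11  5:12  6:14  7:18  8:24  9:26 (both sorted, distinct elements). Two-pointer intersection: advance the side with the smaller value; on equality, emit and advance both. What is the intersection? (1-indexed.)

intersection = [12]

[i=1,j=1] 0<1 → i++
[i=2,j=1] 6>1 → j++
[i=2,j=2] 6<7 → i++
[i=3,j=2] 12>7 → j++
[i=3,j=3] 12>10 → j++
[i=3,j=4] 12>11 → j++
[i=3,j=5] 12==12 emit → i++,j++
[i=4,j=6] 21>14 → j++
[i=4,j=7] 21>18 → j++
[i=4,j=8] 21<24 → i++
[i=5,j=8] 28>24 → j++
[i=5,j=9] 28>26 → j++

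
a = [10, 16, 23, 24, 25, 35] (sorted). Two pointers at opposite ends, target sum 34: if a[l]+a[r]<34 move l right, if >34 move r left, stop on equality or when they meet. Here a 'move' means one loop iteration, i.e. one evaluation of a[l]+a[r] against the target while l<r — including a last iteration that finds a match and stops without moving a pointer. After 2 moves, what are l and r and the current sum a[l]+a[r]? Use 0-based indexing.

[0,5] 10+35=45 >34 → r--
[0,4] 10+25=35 >34 → r--

l=0, r=3, sum=34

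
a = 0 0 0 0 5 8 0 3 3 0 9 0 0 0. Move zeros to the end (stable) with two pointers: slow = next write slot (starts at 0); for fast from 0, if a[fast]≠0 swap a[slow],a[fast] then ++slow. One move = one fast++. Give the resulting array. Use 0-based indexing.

[5, 8, 3, 3, 9, 0, 0, 0, 0, 0, 0, 0, 0, 0]

slow=0 fast=0: a[fast]=0, fast++
slow=0 fast=1: a[fast]=0, fast++
slow=0 fast=2: a[fast]=0, fast++
slow=0 fast=3: a[fast]=0, fast++
slow=0 fast=4: a[fast]=5≠0 swap→a[0]=5, slow++,fast++
slow=1 fast=5: a[fast]=8≠0 swap→a[1]=8, slow++,fast++
slow=2 fast=6: a[fast]=0, fast++
slow=2 fast=7: a[fast]=3≠0 swap→a[2]=3, slow++,fast++
slow=3 fast=8: a[fast]=3≠0 swap→a[3]=3, slow++,fast++
slow=4 fast=9: a[fast]=0, fast++
slow=4 fast=10: a[fast]=9≠0 swap→a[4]=9, slow++,fast++
slow=5 fast=11: a[fast]=0, fast++
slow=5 fast=12: a[fast]=0, fast++
slow=5 fast=13: a[fast]=0, fast++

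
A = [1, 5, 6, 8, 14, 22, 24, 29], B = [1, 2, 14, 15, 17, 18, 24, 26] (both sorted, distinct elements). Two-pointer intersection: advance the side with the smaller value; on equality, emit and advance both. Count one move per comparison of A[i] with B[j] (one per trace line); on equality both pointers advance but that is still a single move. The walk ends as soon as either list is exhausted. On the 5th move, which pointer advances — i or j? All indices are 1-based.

i=1 j=1: 1==1 emit, i++,j++
i=2 j=2: 5>2, j++
i=2 j=3: 5<14, i++
i=3 j=3: 6<14, i++
i=4 j=3: 8<14, i++

i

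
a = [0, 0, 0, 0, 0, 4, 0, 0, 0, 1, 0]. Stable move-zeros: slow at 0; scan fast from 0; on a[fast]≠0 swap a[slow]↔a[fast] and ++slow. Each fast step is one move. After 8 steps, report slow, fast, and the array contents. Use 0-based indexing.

slow=1, fast=8, a=[4, 0, 0, 0, 0, 0, 0, 0, 0, 1, 0]

(s=0,f=0) a[fast]=0 → fast++
(s=0,f=1) a[fast]=0 → fast++
(s=0,f=2) a[fast]=0 → fast++
(s=0,f=3) a[fast]=0 → fast++
(s=0,f=4) a[fast]=0 → fast++
(s=0,f=5) a[fast]=4≠0 swap→a[0]=4 → slow++,fast++
(s=1,f=6) a[fast]=0 → fast++
(s=1,f=7) a[fast]=0 → fast++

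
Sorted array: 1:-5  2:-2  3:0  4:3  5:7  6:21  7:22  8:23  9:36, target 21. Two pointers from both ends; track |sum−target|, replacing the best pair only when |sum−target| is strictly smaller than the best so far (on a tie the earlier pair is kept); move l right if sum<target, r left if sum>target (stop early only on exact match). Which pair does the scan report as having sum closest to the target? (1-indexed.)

pair (-2, 23) with sum 21 (|Δ|=0)

l=1 r=9: -5+36=31 d=10 *, r--
l=1 r=8: -5+23=18 d=3 *, l++
l=2 r=8: -2+23=21 d=0 *, stop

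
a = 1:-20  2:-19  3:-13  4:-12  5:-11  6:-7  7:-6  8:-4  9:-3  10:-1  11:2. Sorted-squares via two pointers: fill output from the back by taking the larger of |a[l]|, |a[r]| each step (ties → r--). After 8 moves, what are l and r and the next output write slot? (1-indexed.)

l=9, r=11, next write slot=3

l=1 r=11: |-20|>|2| out[11]=400, l++
l=2 r=11: |-19|>|2| out[10]=361, l++
l=3 r=11: |-13|>|2| out[9]=169, l++
l=4 r=11: |-12|>|2| out[8]=144, l++
l=5 r=11: |-11|>|2| out[7]=121, l++
l=6 r=11: |-7|>|2| out[6]=49, l++
l=7 r=11: |-6|>|2| out[5]=36, l++
l=8 r=11: |-4|>|2| out[4]=16, l++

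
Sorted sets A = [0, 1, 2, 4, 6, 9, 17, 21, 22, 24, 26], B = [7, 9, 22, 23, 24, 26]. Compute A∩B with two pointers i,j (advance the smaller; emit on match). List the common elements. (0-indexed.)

intersection = [9, 22, 24, 26]

i=0 j=0: 0<7, i++
i=1 j=0: 1<7, i++
i=2 j=0: 2<7, i++
i=3 j=0: 4<7, i++
i=4 j=0: 6<7, i++
i=5 j=0: 9>7, j++
i=5 j=1: 9==9 emit, i++,j++
i=6 j=2: 17<22, i++
i=7 j=2: 21<22, i++
i=8 j=2: 22==22 emit, i++,j++
i=9 j=3: 24>23, j++
i=9 j=4: 24==24 emit, i++,j++
i=10 j=5: 26==26 emit, i++,j++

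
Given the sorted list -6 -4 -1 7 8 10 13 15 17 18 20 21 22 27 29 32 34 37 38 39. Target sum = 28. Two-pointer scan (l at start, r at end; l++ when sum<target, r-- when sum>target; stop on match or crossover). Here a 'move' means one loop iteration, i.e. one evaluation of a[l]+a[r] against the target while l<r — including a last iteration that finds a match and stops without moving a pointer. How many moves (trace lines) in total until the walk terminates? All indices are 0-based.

[0,19] -6+39=33 >28 → r--
[0,18] -6+38=32 >28 → r--
[0,17] -6+37=31 >28 → r--
[0,16] -6+34=28 → found

4 moves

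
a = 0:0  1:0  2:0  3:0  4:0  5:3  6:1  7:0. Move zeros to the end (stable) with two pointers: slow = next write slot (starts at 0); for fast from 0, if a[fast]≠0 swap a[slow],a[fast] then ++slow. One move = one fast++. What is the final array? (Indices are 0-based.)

slow=0 fast=0: a[fast]=0, fast++
slow=0 fast=1: a[fast]=0, fast++
slow=0 fast=2: a[fast]=0, fast++
slow=0 fast=3: a[fast]=0, fast++
slow=0 fast=4: a[fast]=0, fast++
slow=0 fast=5: a[fast]=3≠0 swap→a[0]=3, slow++,fast++
slow=1 fast=6: a[fast]=1≠0 swap→a[1]=1, slow++,fast++
slow=2 fast=7: a[fast]=0, fast++

[3, 1, 0, 0, 0, 0, 0, 0]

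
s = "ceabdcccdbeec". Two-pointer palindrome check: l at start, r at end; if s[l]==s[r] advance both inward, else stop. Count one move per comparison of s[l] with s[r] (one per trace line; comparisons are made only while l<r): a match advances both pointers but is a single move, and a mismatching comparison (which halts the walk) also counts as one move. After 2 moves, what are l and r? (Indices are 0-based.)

l=2, r=10

[0,12] 'c'=='c' → l++,r--
[1,11] 'e'=='e' → l++,r--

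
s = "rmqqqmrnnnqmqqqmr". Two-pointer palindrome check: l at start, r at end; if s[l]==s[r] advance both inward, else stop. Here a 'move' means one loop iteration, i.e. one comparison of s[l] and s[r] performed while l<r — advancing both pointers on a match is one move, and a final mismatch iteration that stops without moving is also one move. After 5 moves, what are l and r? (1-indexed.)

l=1 r=17: 'r'=='r', l++,r--
l=2 r=16: 'm'=='m', l++,r--
l=3 r=15: 'q'=='q', l++,r--
l=4 r=14: 'q'=='q', l++,r--
l=5 r=13: 'q'=='q', l++,r--

l=6, r=12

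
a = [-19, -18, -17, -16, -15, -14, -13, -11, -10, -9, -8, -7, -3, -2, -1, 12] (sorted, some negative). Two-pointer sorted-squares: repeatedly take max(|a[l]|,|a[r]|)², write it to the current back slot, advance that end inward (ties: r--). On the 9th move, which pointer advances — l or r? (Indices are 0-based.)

l

[0,15] |-19|>|12| out[15]=361 → l++
[1,15] |-18|>|12| out[14]=324 → l++
[2,15] |-17|>|12| out[13]=289 → l++
[3,15] |-16|>|12| out[12]=256 → l++
[4,15] |-15|>|12| out[11]=225 → l++
[5,15] |-14|>|12| out[10]=196 → l++
[6,15] |-13|>|12| out[9]=169 → l++
[7,15] |-11|<=|12| out[8]=144 → r--
[7,14] |-11|>|-1| out[7]=121 → l++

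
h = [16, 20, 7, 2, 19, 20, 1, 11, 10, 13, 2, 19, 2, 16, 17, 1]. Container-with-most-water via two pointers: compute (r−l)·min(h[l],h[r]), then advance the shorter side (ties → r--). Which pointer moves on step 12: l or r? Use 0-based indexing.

l=0 r=15: min(16,1)*15=15 best=15 *, r--
l=0 r=14: min(16,17)*14=224 best=224 *, l++
l=1 r=14: min(20,17)*13=221 best=224, r--
l=1 r=13: min(20,16)*12=192 best=224, r--
l=1 r=12: min(20,2)*11=22 best=224, r--
l=1 r=11: min(20,19)*10=190 best=224, r--
l=1 r=10: min(20,2)*9=18 best=224, r--
l=1 r=9: min(20,13)*8=104 best=224, r--
l=1 r=8: min(20,10)*7=70 best=224, r--
l=1 r=7: min(20,11)*6=66 best=224, r--
l=1 r=6: min(20,1)*5=5 best=224, r--
l=1 r=5: min(20,20)*4=80 best=224, r--

r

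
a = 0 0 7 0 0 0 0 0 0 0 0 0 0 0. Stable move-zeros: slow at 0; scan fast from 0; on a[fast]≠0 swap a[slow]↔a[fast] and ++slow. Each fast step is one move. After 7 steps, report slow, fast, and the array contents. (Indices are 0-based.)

slow=1, fast=7, a=[7, 0, 0, 0, 0, 0, 0, 0, 0, 0, 0, 0, 0, 0]

slow=0 fast=0: a[fast]=0, fast++
slow=0 fast=1: a[fast]=0, fast++
slow=0 fast=2: a[fast]=7≠0 swap→a[0]=7, slow++,fast++
slow=1 fast=3: a[fast]=0, fast++
slow=1 fast=4: a[fast]=0, fast++
slow=1 fast=5: a[fast]=0, fast++
slow=1 fast=6: a[fast]=0, fast++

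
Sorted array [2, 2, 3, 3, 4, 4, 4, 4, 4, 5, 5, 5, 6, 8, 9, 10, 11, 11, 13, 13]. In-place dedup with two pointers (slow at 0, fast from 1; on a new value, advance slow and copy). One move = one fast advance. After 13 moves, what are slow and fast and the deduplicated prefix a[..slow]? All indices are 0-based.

slow=0 fast=1: a[fast]=2=a[slow] dup, fast++
slow=0 fast=2: a[fast]=3≠a[slow]=2 write a[1]=3, slow++,fast++
slow=1 fast=3: a[fast]=3=a[slow] dup, fast++
slow=1 fast=4: a[fast]=4≠a[slow]=3 write a[2]=4, slow++,fast++
slow=2 fast=5: a[fast]=4=a[slow] dup, fast++
slow=2 fast=6: a[fast]=4=a[slow] dup, fast++
slow=2 fast=7: a[fast]=4=a[slow] dup, fast++
slow=2 fast=8: a[fast]=4=a[slow] dup, fast++
slow=2 fast=9: a[fast]=5≠a[slow]=4 write a[3]=5, slow++,fast++
slow=3 fast=10: a[fast]=5=a[slow] dup, fast++
slow=3 fast=11: a[fast]=5=a[slow] dup, fast++
slow=3 fast=12: a[fast]=6≠a[slow]=5 write a[4]=6, slow++,fast++
slow=4 fast=13: a[fast]=8≠a[slow]=6 write a[5]=8, slow++,fast++

slow=5, fast=14, prefix=[2, 3, 4, 5, 6, 8]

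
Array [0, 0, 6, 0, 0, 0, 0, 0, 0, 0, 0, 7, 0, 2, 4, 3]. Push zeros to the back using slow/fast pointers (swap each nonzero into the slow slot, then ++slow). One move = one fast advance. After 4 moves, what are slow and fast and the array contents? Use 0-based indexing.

slow=1, fast=4, a=[6, 0, 0, 0, 0, 0, 0, 0, 0, 0, 0, 7, 0, 2, 4, 3]

slow=0 fast=0: a[fast]=0, fast++
slow=0 fast=1: a[fast]=0, fast++
slow=0 fast=2: a[fast]=6≠0 swap→a[0]=6, slow++,fast++
slow=1 fast=3: a[fast]=0, fast++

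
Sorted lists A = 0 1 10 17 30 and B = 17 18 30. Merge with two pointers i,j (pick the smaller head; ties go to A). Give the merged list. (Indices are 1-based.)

[0, 1, 10, 17, 17, 18, 30, 30]

[i=1,j=1] A[i]=0<=B[j]=17 take 0 → i++
[i=2,j=1] A[i]=1<=B[j]=17 take 1 → i++
[i=3,j=1] A[i]=10<=B[j]=17 take 10 → i++
[i=4,j=1] A[i]=17<=B[j]=17 take 17 → i++
[i=5,j=1] A[i]=30>B[j]=17 take 17 → j++
[i=5,j=2] A[i]=30>B[j]=18 take 18 → j++
[i=5,j=3] A[i]=30<=B[j]=30 take 30 → i++
[i=6,j=3] A done, take B[j]=30 → j++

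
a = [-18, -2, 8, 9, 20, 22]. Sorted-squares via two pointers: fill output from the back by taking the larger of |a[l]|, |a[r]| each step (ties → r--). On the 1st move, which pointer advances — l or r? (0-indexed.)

[0,5] |-18|<=|22| out[5]=484 → r--

r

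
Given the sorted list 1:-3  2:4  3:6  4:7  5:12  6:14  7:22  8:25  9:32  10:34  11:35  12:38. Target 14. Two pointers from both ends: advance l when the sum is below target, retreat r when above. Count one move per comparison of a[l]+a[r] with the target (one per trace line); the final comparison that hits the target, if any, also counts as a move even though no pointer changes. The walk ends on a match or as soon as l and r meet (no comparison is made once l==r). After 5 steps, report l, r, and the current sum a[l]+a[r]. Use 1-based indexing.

l=1 r=12: -3+38=35 >14, r--
l=1 r=11: -3+35=32 >14, r--
l=1 r=10: -3+34=31 >14, r--
l=1 r=9: -3+32=29 >14, r--
l=1 r=8: -3+25=22 >14, r--

l=1, r=7, sum=19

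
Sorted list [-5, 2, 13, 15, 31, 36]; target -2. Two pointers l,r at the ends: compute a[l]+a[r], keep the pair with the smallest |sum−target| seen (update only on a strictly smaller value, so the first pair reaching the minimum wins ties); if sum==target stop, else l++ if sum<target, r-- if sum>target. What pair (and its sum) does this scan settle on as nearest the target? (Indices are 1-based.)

pair (-5, 2) with sum -3 (|Δ|=1)

l=1 r=6: -5+36=31 d=33 *, r--
l=1 r=5: -5+31=26 d=28 *, r--
l=1 r=4: -5+15=10 d=12 *, r--
l=1 r=3: -5+13=8 d=10 *, r--
l=1 r=2: -5+2=-3 d=1 *, l++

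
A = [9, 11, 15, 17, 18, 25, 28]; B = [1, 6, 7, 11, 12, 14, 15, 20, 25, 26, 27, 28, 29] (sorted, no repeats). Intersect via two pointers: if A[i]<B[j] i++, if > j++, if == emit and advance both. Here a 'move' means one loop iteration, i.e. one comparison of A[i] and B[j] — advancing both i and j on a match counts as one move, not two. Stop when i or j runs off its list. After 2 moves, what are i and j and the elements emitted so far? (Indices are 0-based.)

i=0, j=2, emitted=[]

[i=0,j=0] 9>1 → j++
[i=0,j=1] 9>6 → j++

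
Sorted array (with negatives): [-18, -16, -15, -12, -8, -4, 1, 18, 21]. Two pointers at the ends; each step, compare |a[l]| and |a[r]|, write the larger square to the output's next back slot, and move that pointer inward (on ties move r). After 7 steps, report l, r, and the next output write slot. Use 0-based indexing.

l=5, r=6, next write slot=1

[0,8] |-18|<=|21| out[8]=441 → r--
[0,7] |-18|<=|18| out[7]=324 → r--
[0,6] |-18|>|1| out[6]=324 → l++
[1,6] |-16|>|1| out[5]=256 → l++
[2,6] |-15|>|1| out[4]=225 → l++
[3,6] |-12|>|1| out[3]=144 → l++
[4,6] |-8|>|1| out[2]=64 → l++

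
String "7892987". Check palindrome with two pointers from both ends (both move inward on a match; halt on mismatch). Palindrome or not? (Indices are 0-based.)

palindrome

[0,6] '7'=='7' → l++,r--
[1,5] '8'=='8' → l++,r--
[2,4] '9'=='9' → l++,r--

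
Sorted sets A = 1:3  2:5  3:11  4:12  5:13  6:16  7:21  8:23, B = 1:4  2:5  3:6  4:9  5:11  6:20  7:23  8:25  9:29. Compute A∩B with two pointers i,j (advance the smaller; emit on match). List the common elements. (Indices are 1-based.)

[i=1,j=1] 3<4 → i++
[i=2,j=1] 5>4 → j++
[i=2,j=2] 5==5 emit → i++,j++
[i=3,j=3] 11>6 → j++
[i=3,j=4] 11>9 → j++
[i=3,j=5] 11==11 emit → i++,j++
[i=4,j=6] 12<20 → i++
[i=5,j=6] 13<20 → i++
[i=6,j=6] 16<20 → i++
[i=7,j=6] 21>20 → j++
[i=7,j=7] 21<23 → i++
[i=8,j=7] 23==23 emit → i++,j++

intersection = [5, 11, 23]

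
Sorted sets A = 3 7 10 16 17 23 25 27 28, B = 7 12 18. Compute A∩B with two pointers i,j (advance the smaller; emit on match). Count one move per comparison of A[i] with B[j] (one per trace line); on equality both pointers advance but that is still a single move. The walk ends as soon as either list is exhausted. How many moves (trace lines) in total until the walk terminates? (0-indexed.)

[i=0,j=0] 3<7 → i++
[i=1,j=0] 7==7 emit → i++,j++
[i=2,j=1] 10<12 → i++
[i=3,j=1] 16>12 → j++
[i=3,j=2] 16<18 → i++
[i=4,j=2] 17<18 → i++
[i=5,j=2] 23>18 → j++

7 moves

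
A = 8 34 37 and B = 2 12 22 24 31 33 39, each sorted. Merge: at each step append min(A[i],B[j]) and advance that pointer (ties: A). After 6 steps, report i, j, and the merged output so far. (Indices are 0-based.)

i=1, j=5, merged so far=[2, 8, 12, 22, 24, 31]

[i=0,j=0] A[i]=8>B[j]=2 take 2 → j++
[i=0,j=1] A[i]=8<=B[j]=12 take 8 → i++
[i=1,j=1] A[i]=34>B[j]=12 take 12 → j++
[i=1,j=2] A[i]=34>B[j]=22 take 22 → j++
[i=1,j=3] A[i]=34>B[j]=24 take 24 → j++
[i=1,j=4] A[i]=34>B[j]=31 take 31 → j++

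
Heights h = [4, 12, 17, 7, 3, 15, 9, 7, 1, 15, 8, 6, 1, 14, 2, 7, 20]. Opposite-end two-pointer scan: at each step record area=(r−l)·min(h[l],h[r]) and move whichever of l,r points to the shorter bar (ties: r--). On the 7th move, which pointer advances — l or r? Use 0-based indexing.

l

[0,16] min(4,20)*16=64 best=64 * → l++
[1,16] min(12,20)*15=180 best=180 * → l++
[2,16] min(17,20)*14=238 best=238 * → l++
[3,16] min(7,20)*13=91 best=238 → l++
[4,16] min(3,20)*12=36 best=238 → l++
[5,16] min(15,20)*11=165 best=238 → l++
[6,16] min(9,20)*10=90 best=238 → l++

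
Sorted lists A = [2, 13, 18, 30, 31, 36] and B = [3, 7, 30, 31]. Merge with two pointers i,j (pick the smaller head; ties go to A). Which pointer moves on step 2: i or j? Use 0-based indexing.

[i=0,j=0] A[i]=2<=B[j]=3 take 2 → i++
[i=1,j=0] A[i]=13>B[j]=3 take 3 → j++

j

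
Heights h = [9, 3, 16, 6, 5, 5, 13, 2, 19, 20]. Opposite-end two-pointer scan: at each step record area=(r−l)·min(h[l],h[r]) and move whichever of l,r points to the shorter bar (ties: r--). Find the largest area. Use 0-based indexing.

max area = 112

l=0 r=9: min(9,20)*9=81 best=81 *, l++
l=1 r=9: min(3,20)*8=24 best=81, l++
l=2 r=9: min(16,20)*7=112 best=112 *, l++
l=3 r=9: min(6,20)*6=36 best=112, l++
l=4 r=9: min(5,20)*5=25 best=112, l++
l=5 r=9: min(5,20)*4=20 best=112, l++
l=6 r=9: min(13,20)*3=39 best=112, l++
l=7 r=9: min(2,20)*2=4 best=112, l++
l=8 r=9: min(19,20)*1=19 best=112, l++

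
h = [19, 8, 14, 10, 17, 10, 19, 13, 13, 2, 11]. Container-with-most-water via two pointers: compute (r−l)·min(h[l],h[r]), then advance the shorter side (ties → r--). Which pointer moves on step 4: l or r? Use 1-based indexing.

l=1 r=11: min(19,11)*10=110 best=110 *, r--
l=1 r=10: min(19,2)*9=18 best=110, r--
l=1 r=9: min(19,13)*8=104 best=110, r--
l=1 r=8: min(19,13)*7=91 best=110, r--

r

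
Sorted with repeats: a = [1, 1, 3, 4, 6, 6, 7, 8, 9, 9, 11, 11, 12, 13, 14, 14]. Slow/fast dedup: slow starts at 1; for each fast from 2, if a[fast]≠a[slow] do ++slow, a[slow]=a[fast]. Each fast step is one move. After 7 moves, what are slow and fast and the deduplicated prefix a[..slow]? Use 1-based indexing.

slow=6, fast=9, prefix=[1, 3, 4, 6, 7, 8]

(s=1,f=2) a[fast]=1=a[slow] dup → fast++
(s=1,f=3) a[fast]=3≠a[slow]=1 write a[2]=3 → slow++,fast++
(s=2,f=4) a[fast]=4≠a[slow]=3 write a[3]=4 → slow++,fast++
(s=3,f=5) a[fast]=6≠a[slow]=4 write a[4]=6 → slow++,fast++
(s=4,f=6) a[fast]=6=a[slow] dup → fast++
(s=4,f=7) a[fast]=7≠a[slow]=6 write a[5]=7 → slow++,fast++
(s=5,f=8) a[fast]=8≠a[slow]=7 write a[6]=8 → slow++,fast++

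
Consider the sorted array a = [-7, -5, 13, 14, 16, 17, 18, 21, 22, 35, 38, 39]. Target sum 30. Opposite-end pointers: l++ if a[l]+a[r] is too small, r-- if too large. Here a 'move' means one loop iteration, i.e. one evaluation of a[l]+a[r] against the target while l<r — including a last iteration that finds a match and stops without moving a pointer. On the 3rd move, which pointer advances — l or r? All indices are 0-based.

l=0 r=11: -7+39=32 >30, r--
l=0 r=10: -7+38=31 >30, r--
l=0 r=9: -7+35=28 <30, l++

l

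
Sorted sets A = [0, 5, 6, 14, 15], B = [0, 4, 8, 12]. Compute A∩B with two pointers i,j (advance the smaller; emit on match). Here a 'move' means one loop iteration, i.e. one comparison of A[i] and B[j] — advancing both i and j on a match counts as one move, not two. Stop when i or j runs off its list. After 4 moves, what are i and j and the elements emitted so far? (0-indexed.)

i=3, j=2, emitted=[0]

[i=0,j=0] 0==0 emit → i++,j++
[i=1,j=1] 5>4 → j++
[i=1,j=2] 5<8 → i++
[i=2,j=2] 6<8 → i++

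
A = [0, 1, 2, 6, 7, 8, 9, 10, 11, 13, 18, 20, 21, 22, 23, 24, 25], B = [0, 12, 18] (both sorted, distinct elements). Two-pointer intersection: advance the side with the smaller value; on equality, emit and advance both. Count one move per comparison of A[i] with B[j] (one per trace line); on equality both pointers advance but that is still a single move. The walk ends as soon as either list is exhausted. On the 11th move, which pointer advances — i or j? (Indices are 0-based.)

i

[i=0,j=0] 0==0 emit → i++,j++
[i=1,j=1] 1<12 → i++
[i=2,j=1] 2<12 → i++
[i=3,j=1] 6<12 → i++
[i=4,j=1] 7<12 → i++
[i=5,j=1] 8<12 → i++
[i=6,j=1] 9<12 → i++
[i=7,j=1] 10<12 → i++
[i=8,j=1] 11<12 → i++
[i=9,j=1] 13>12 → j++
[i=9,j=2] 13<18 → i++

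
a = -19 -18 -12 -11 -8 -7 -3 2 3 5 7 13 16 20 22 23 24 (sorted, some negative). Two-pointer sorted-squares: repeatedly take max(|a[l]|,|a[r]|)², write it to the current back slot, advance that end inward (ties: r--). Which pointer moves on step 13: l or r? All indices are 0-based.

l=0 r=16: |-19|<=|24| out[16]=576, r--
l=0 r=15: |-19|<=|23| out[15]=529, r--
l=0 r=14: |-19|<=|22| out[14]=484, r--
l=0 r=13: |-19|<=|20| out[13]=400, r--
l=0 r=12: |-19|>|16| out[12]=361, l++
l=1 r=12: |-18|>|16| out[11]=324, l++
l=2 r=12: |-12|<=|16| out[10]=256, r--
l=2 r=11: |-12|<=|13| out[9]=169, r--
l=2 r=10: |-12|>|7| out[8]=144, l++
l=3 r=10: |-11|>|7| out[7]=121, l++
l=4 r=10: |-8|>|7| out[6]=64, l++
l=5 r=10: |-7|<=|7| out[5]=49, r--
l=5 r=9: |-7|>|5| out[4]=49, l++

l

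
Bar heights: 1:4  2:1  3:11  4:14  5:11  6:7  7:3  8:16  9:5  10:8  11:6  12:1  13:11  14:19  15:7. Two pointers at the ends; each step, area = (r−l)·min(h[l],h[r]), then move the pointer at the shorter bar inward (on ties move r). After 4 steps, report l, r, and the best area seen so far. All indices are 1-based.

[1,15] min(4,7)*14=56 best=56 * → l++
[2,15] min(1,7)*13=13 best=56 → l++
[3,15] min(11,7)*12=84 best=84 * → r--
[3,14] min(11,19)*11=121 best=121 * → l++

l=4, r=14, best area=121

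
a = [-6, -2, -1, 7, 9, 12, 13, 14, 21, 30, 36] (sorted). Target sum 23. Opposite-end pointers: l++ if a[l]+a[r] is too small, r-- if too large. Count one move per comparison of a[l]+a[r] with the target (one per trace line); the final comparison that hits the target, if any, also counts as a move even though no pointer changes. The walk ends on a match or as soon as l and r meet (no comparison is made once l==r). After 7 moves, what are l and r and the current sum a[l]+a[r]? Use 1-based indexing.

l=5, r=8, sum=23

[1,11] -6+36=30 >23 → r--
[1,10] -6+30=24 >23 → r--
[1,9] -6+21=15 <23 → l++
[2,9] -2+21=19 <23 → l++
[3,9] -1+21=20 <23 → l++
[4,9] 7+21=28 >23 → r--
[4,8] 7+14=21 <23 → l++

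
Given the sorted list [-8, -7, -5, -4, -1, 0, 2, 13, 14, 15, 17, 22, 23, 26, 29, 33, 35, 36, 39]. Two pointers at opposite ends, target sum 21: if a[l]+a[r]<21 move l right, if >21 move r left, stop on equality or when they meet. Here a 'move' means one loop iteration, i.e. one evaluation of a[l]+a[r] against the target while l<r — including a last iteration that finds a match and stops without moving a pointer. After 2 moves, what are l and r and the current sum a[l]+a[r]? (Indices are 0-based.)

[0,18] -8+39=31 >21 → r--
[0,17] -8+36=28 >21 → r--

l=0, r=16, sum=27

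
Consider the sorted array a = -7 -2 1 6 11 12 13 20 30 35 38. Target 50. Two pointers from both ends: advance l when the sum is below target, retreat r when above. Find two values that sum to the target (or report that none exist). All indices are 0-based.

l=0 r=10: -7+38=31 <50, l++
l=1 r=10: -2+38=36 <50, l++
l=2 r=10: 1+38=39 <50, l++
l=3 r=10: 6+38=44 <50, l++
l=4 r=10: 11+38=49 <50, l++
l=5 r=10: 12+38=50, found

(12, 38)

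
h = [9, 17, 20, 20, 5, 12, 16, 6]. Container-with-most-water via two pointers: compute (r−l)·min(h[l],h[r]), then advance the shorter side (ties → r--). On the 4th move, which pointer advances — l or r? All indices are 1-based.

r

l=1 r=8: min(9,6)*7=42 best=42 *, r--
l=1 r=7: min(9,16)*6=54 best=54 *, l++
l=2 r=7: min(17,16)*5=80 best=80 *, r--
l=2 r=6: min(17,12)*4=48 best=80, r--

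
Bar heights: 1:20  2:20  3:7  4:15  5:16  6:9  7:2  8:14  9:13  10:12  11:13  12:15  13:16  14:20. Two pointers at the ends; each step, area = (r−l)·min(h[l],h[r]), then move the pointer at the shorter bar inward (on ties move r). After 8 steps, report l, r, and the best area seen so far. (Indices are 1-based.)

[1,14] min(20,20)*13=260 best=260 * → r--
[1,13] min(20,16)*12=192 best=260 → r--
[1,12] min(20,15)*11=165 best=260 → r--
[1,11] min(20,13)*10=130 best=260 → r--
[1,10] min(20,12)*9=108 best=260 → r--
[1,9] min(20,13)*8=104 best=260 → r--
[1,8] min(20,14)*7=98 best=260 → r--
[1,7] min(20,2)*6=12 best=260 → r--

l=1, r=6, best area=260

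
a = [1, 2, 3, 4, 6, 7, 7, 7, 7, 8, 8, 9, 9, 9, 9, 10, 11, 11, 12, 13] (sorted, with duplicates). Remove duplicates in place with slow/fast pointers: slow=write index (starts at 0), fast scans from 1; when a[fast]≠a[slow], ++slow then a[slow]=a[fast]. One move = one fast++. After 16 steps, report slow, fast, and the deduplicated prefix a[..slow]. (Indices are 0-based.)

slow=9, fast=17, prefix=[1, 2, 3, 4, 6, 7, 8, 9, 10, 11]

(s=0,f=1) a[fast]=2≠a[slow]=1 write a[1]=2 → slow++,fast++
(s=1,f=2) a[fast]=3≠a[slow]=2 write a[2]=3 → slow++,fast++
(s=2,f=3) a[fast]=4≠a[slow]=3 write a[3]=4 → slow++,fast++
(s=3,f=4) a[fast]=6≠a[slow]=4 write a[4]=6 → slow++,fast++
(s=4,f=5) a[fast]=7≠a[slow]=6 write a[5]=7 → slow++,fast++
(s=5,f=6) a[fast]=7=a[slow] dup → fast++
(s=5,f=7) a[fast]=7=a[slow] dup → fast++
(s=5,f=8) a[fast]=7=a[slow] dup → fast++
(s=5,f=9) a[fast]=8≠a[slow]=7 write a[6]=8 → slow++,fast++
(s=6,f=10) a[fast]=8=a[slow] dup → fast++
(s=6,f=11) a[fast]=9≠a[slow]=8 write a[7]=9 → slow++,fast++
(s=7,f=12) a[fast]=9=a[slow] dup → fast++
(s=7,f=13) a[fast]=9=a[slow] dup → fast++
(s=7,f=14) a[fast]=9=a[slow] dup → fast++
(s=7,f=15) a[fast]=10≠a[slow]=9 write a[8]=10 → slow++,fast++
(s=8,f=16) a[fast]=11≠a[slow]=10 write a[9]=11 → slow++,fast++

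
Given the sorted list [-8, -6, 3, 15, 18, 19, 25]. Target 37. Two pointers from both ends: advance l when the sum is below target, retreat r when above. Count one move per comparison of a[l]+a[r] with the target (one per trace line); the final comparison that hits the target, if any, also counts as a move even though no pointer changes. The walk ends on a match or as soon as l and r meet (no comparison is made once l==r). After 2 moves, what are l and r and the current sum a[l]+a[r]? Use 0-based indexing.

l=0 r=6: -8+25=17 <37, l++
l=1 r=6: -6+25=19 <37, l++

l=2, r=6, sum=28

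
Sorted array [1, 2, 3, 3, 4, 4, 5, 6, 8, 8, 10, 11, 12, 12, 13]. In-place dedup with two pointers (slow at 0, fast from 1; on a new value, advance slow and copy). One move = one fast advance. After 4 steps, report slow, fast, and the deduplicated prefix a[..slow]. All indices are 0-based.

slow=0 fast=1: a[fast]=2≠a[slow]=1 write a[1]=2, slow++,fast++
slow=1 fast=2: a[fast]=3≠a[slow]=2 write a[2]=3, slow++,fast++
slow=2 fast=3: a[fast]=3=a[slow] dup, fast++
slow=2 fast=4: a[fast]=4≠a[slow]=3 write a[3]=4, slow++,fast++

slow=3, fast=5, prefix=[1, 2, 3, 4]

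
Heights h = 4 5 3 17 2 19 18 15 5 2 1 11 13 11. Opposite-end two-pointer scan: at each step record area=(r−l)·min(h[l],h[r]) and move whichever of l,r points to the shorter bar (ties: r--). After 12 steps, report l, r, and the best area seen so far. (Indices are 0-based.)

[0,13] min(4,11)*13=52 best=52 * → l++
[1,13] min(5,11)*12=60 best=60 * → l++
[2,13] min(3,11)*11=33 best=60 → l++
[3,13] min(17,11)*10=110 best=110 * → r--
[3,12] min(17,13)*9=117 best=117 * → r--
[3,11] min(17,11)*8=88 best=117 → r--
[3,10] min(17,1)*7=7 best=117 → r--
[3,9] min(17,2)*6=12 best=117 → r--
[3,8] min(17,5)*5=25 best=117 → r--
[3,7] min(17,15)*4=60 best=117 → r--
[3,6] min(17,18)*3=51 best=117 → l++
[4,6] min(2,18)*2=4 best=117 → l++

l=5, r=6, best area=117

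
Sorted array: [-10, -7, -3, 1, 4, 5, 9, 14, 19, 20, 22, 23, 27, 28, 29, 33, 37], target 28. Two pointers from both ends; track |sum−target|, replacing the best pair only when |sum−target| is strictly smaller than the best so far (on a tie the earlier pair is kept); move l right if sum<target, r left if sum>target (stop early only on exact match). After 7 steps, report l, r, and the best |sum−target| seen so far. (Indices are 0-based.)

l=3, r=12, best |Δ|=1

l=0 r=16: -10+37=27 d=1 *, l++
l=1 r=16: -7+37=30 d=2, r--
l=1 r=15: -7+33=26 d=2, l++
l=2 r=15: -3+33=30 d=2, r--
l=2 r=14: -3+29=26 d=2, l++
l=3 r=14: 1+29=30 d=2, r--
l=3 r=13: 1+28=29 d=1, r--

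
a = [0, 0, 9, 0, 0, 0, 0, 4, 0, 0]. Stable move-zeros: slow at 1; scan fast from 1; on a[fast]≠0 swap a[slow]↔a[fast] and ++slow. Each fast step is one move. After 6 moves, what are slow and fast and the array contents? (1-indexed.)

(s=1,f=1) a[fast]=0 → fast++
(s=1,f=2) a[fast]=0 → fast++
(s=1,f=3) a[fast]=9≠0 swap→a[1]=9 → slow++,fast++
(s=2,f=4) a[fast]=0 → fast++
(s=2,f=5) a[fast]=0 → fast++
(s=2,f=6) a[fast]=0 → fast++

slow=2, fast=7, a=[9, 0, 0, 0, 0, 0, 0, 4, 0, 0]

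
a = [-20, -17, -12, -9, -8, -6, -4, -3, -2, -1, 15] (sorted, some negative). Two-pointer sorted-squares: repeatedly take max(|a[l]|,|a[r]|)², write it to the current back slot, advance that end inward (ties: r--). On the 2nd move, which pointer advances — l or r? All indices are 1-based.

l

l=1 r=11: |-20|>|15| out[11]=400, l++
l=2 r=11: |-17|>|15| out[10]=289, l++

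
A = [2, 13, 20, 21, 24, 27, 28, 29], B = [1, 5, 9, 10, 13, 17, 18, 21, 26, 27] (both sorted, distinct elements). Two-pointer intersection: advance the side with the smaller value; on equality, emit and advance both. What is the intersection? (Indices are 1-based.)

[i=1,j=1] 2>1 → j++
[i=1,j=2] 2<5 → i++
[i=2,j=2] 13>5 → j++
[i=2,j=3] 13>9 → j++
[i=2,j=4] 13>10 → j++
[i=2,j=5] 13==13 emit → i++,j++
[i=3,j=6] 20>17 → j++
[i=3,j=7] 20>18 → j++
[i=3,j=8] 20<21 → i++
[i=4,j=8] 21==21 emit → i++,j++
[i=5,j=9] 24<26 → i++
[i=6,j=9] 27>26 → j++
[i=6,j=10] 27==27 emit → i++,j++

intersection = [13, 21, 27]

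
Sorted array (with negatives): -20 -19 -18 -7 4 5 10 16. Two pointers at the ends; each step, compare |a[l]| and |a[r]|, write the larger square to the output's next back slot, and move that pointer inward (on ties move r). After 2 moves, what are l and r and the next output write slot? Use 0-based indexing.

l=2, r=7, next write slot=5

l=0 r=7: |-20|>|16| out[7]=400, l++
l=1 r=7: |-19|>|16| out[6]=361, l++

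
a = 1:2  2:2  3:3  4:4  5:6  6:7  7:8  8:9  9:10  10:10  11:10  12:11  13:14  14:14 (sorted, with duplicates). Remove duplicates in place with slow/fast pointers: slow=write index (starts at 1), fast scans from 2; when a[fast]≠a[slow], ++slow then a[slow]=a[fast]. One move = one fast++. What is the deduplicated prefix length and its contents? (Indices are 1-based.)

length 10; prefix = [2, 3, 4, 6, 7, 8, 9, 10, 11, 14]

slow=1 fast=2: a[fast]=2=a[slow] dup, fast++
slow=1 fast=3: a[fast]=3≠a[slow]=2 write a[2]=3, slow++,fast++
slow=2 fast=4: a[fast]=4≠a[slow]=3 write a[3]=4, slow++,fast++
slow=3 fast=5: a[fast]=6≠a[slow]=4 write a[4]=6, slow++,fast++
slow=4 fast=6: a[fast]=7≠a[slow]=6 write a[5]=7, slow++,fast++
slow=5 fast=7: a[fast]=8≠a[slow]=7 write a[6]=8, slow++,fast++
slow=6 fast=8: a[fast]=9≠a[slow]=8 write a[7]=9, slow++,fast++
slow=7 fast=9: a[fast]=10≠a[slow]=9 write a[8]=10, slow++,fast++
slow=8 fast=10: a[fast]=10=a[slow] dup, fast++
slow=8 fast=11: a[fast]=10=a[slow] dup, fast++
slow=8 fast=12: a[fast]=11≠a[slow]=10 write a[9]=11, slow++,fast++
slow=9 fast=13: a[fast]=14≠a[slow]=11 write a[10]=14, slow++,fast++
slow=10 fast=14: a[fast]=14=a[slow] dup, fast++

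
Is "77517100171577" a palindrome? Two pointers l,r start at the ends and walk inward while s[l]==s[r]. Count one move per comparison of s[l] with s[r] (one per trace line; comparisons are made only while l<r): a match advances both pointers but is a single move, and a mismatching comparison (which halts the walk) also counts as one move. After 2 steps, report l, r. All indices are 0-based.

l=2, r=11

l=0 r=13: '7'=='7', l++,r--
l=1 r=12: '7'=='7', l++,r--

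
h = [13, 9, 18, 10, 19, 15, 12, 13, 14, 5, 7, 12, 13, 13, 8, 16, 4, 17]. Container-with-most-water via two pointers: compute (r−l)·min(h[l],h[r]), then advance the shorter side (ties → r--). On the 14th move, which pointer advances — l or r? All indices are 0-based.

l=0 r=17: min(13,17)*17=221 best=221 *, l++
l=1 r=17: min(9,17)*16=144 best=221, l++
l=2 r=17: min(18,17)*15=255 best=255 *, r--
l=2 r=16: min(18,4)*14=56 best=255, r--
l=2 r=15: min(18,16)*13=208 best=255, r--
l=2 r=14: min(18,8)*12=96 best=255, r--
l=2 r=13: min(18,13)*11=143 best=255, r--
l=2 r=12: min(18,13)*10=130 best=255, r--
l=2 r=11: min(18,12)*9=108 best=255, r--
l=2 r=10: min(18,7)*8=56 best=255, r--
l=2 r=9: min(18,5)*7=35 best=255, r--
l=2 r=8: min(18,14)*6=84 best=255, r--
l=2 r=7: min(18,13)*5=65 best=255, r--
l=2 r=6: min(18,12)*4=48 best=255, r--

r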